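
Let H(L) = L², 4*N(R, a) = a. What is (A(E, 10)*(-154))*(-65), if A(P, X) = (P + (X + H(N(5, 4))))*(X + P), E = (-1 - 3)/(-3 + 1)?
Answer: 1561560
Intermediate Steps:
N(R, a) = a/4
E = 2 (E = -4/(-2) = -4*(-½) = 2)
A(P, X) = (P + X)*(1 + P + X) (A(P, X) = (P + (X + ((¼)*4)²))*(X + P) = (P + (X + 1²))*(P + X) = (P + (X + 1))*(P + X) = (P + (1 + X))*(P + X) = (1 + P + X)*(P + X) = (P + X)*(1 + P + X))
(A(E, 10)*(-154))*(-65) = ((2 + 10 + 2² + 10² + 2*2*10)*(-154))*(-65) = ((2 + 10 + 4 + 100 + 40)*(-154))*(-65) = (156*(-154))*(-65) = -24024*(-65) = 1561560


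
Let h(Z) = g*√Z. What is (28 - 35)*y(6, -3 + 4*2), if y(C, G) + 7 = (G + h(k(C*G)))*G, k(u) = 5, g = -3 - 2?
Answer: -126 + 175*√5 ≈ 265.31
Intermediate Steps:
g = -5
h(Z) = -5*√Z
y(C, G) = -7 + G*(G - 5*√5) (y(C, G) = -7 + (G - 5*√5)*G = -7 + G*(G - 5*√5))
(28 - 35)*y(6, -3 + 4*2) = (28 - 35)*(-7 + (-3 + 4*2)² - 5*(-3 + 4*2)*√5) = -7*(-7 + (-3 + 8)² - 5*(-3 + 8)*√5) = -7*(-7 + 5² - 5*5*√5) = -7*(-7 + 25 - 25*√5) = -7*(18 - 25*√5) = -126 + 175*√5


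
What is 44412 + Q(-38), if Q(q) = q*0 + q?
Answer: 44374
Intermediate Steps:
Q(q) = q (Q(q) = 0 + q = q)
44412 + Q(-38) = 44412 - 38 = 44374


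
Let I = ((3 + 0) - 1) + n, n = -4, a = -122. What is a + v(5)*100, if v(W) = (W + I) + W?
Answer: 678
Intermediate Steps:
I = -2 (I = ((3 + 0) - 1) - 4 = (3 - 1) - 4 = 2 - 4 = -2)
v(W) = -2 + 2*W (v(W) = (W - 2) + W = (-2 + W) + W = -2 + 2*W)
a + v(5)*100 = -122 + (-2 + 2*5)*100 = -122 + (-2 + 10)*100 = -122 + 8*100 = -122 + 800 = 678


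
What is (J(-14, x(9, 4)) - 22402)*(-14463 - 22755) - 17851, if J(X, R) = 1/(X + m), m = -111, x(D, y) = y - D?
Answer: 104217510343/125 ≈ 8.3374e+8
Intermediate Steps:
J(X, R) = 1/(-111 + X) (J(X, R) = 1/(X - 111) = 1/(-111 + X))
(J(-14, x(9, 4)) - 22402)*(-14463 - 22755) - 17851 = (1/(-111 - 14) - 22402)*(-14463 - 22755) - 17851 = (1/(-125) - 22402)*(-37218) - 17851 = (-1/125 - 22402)*(-37218) - 17851 = -2800251/125*(-37218) - 17851 = 104219741718/125 - 17851 = 104217510343/125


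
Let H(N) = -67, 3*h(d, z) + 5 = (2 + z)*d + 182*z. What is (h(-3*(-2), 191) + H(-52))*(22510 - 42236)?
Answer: -704494364/3 ≈ -2.3483e+8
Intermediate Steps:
h(d, z) = -5/3 + 182*z/3 + d*(2 + z)/3 (h(d, z) = -5/3 + ((2 + z)*d + 182*z)/3 = -5/3 + (d*(2 + z) + 182*z)/3 = -5/3 + (182*z + d*(2 + z))/3 = -5/3 + (182*z/3 + d*(2 + z)/3) = -5/3 + 182*z/3 + d*(2 + z)/3)
(h(-3*(-2), 191) + H(-52))*(22510 - 42236) = ((-5/3 + 2*(-3*(-2))/3 + (182/3)*191 + (⅓)*(-3*(-2))*191) - 67)*(22510 - 42236) = ((-5/3 + (⅔)*6 + 34762/3 + (⅓)*6*191) - 67)*(-19726) = ((-5/3 + 4 + 34762/3 + 382) - 67)*(-19726) = (35915/3 - 67)*(-19726) = (35714/3)*(-19726) = -704494364/3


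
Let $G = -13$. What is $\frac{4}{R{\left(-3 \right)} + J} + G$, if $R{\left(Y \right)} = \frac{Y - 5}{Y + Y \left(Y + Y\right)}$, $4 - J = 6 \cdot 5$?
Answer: $- \frac{2617}{199} \approx -13.151$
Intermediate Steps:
$J = -26$ ($J = 4 - 6 \cdot 5 = 4 - 30 = -26$)
$R{\left(Y \right)} = \frac{-5 + Y}{Y + 2 Y^{2}}$ ($R{\left(Y \right)} = \frac{-5 + Y}{Y + Y 2 Y} = \frac{-5 + Y}{Y + 2 Y^{2}}$)
$\frac{4}{R{\left(-3 \right)} + J} + G = \frac{4}{\frac{-5 - 3}{\left(-3\right) \left(1 + 2 \left(-3\right)\right)} - 26} - 13 = \frac{4}{\left(- \frac{1}{3}\right) \frac{1}{1 - 6} \left(-8\right) - 26} - 13 = \frac{4}{\left(- \frac{1}{3}\right) \frac{1}{-5} \left(-8\right) - 26} - 13 = \frac{4}{\left(- \frac{1}{3}\right) \left(- \frac{1}{5}\right) \left(-8\right) - 26} - 13 = \frac{4}{- \frac{8}{15} - 26} - 13 = \frac{4}{- \frac{398}{15}} - 13 = 4 \left(- \frac{15}{398}\right) - 13 = - \frac{30}{199} - 13 = - \frac{2617}{199}$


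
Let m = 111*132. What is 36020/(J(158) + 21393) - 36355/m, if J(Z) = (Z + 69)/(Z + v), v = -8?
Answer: -3409533985/4274623764 ≈ -0.79762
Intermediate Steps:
m = 14652
J(Z) = (69 + Z)/(-8 + Z) (J(Z) = (Z + 69)/(Z - 8) = (69 + Z)/(-8 + Z))
36020/(J(158) + 21393) - 36355/m = 36020/((69 + 158)/(-8 + 158) + 21393) - 36355/14652 = 36020/(227/150 + 21393) - 36355*1/14652 = 36020/((1/150)*227 + 21393) - 3305/1332 = 36020/(227/150 + 21393) - 3305/1332 = 36020/(3209177/150) - 3305/1332 = 36020*(150/3209177) - 3305/1332 = 5403000/3209177 - 3305/1332 = -3409533985/4274623764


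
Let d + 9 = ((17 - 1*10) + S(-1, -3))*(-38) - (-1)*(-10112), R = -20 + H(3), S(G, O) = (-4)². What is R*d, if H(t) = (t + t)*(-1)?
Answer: 285870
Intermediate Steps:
H(t) = -2*t (H(t) = (2*t)*(-1) = -2*t)
S(G, O) = 16
R = -26 (R = -20 - 2*3 = -20 - 6 = -26)
d = -10995 (d = -9 + (((17 - 1*10) + 16)*(-38) - (-1)*(-10112)) = -9 + (((17 - 10) + 16)*(-38) - 1*10112) = -9 + ((7 + 16)*(-38) - 10112) = -9 + (23*(-38) - 10112) = -9 + (-874 - 10112) = -9 - 10986 = -10995)
R*d = -26*(-10995) = 285870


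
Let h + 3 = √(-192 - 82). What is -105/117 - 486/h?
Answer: 46957/11037 + 486*I*√274/283 ≈ 4.2545 + 28.427*I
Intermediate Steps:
h = -3 + I*√274 (h = -3 + √(-192 - 82) = -3 + √(-274) = -3 + I*√274 ≈ -3.0 + 16.553*I)
-105/117 - 486/h = -105/117 - 486/(-3 + I*√274) = -105*1/117 - 486/(-3 + I*√274) = -35/39 - 486/(-3 + I*√274)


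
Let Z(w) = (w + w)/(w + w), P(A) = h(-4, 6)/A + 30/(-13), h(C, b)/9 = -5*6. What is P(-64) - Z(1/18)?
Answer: 379/416 ≈ 0.91106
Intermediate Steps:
h(C, b) = -270 (h(C, b) = 9*(-5*6) = 9*(-30) = -270)
P(A) = -30/13 - 270/A (P(A) = -270/A + 30/(-13) = -270/A + 30*(-1/13) = -270/A - 30/13 = -30/13 - 270/A)
Z(w) = 1 (Z(w) = (2*w)/((2*w)) = (2*w)*(1/(2*w)) = 1)
P(-64) - Z(1/18) = (-30/13 - 270/(-64)) - 1*1 = (-30/13 - 270*(-1/64)) - 1 = (-30/13 + 135/32) - 1 = 795/416 - 1 = 379/416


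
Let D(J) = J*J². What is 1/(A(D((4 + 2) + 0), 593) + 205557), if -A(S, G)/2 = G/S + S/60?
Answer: 540/110993927 ≈ 4.8651e-6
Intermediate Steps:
D(J) = J³
A(S, G) = -S/30 - 2*G/S (A(S, G) = -2*(G/S + S/60) = -2*(S/60 + G/S) = -S/30 - 2*G/S)
1/(A(D((4 + 2) + 0), 593) + 205557) = 1/((-((4 + 2) + 0)³/30 - 2*593/((4 + 2) + 0)³) + 205557) = 1/((-(6 + 0)³/30 - 2*593/(6 + 0)³) + 205557) = 1/((-1/30*6³ - 2*593/6³) + 205557) = 1/((-1/30*216 - 2*593/216) + 205557) = 1/((-36/5 - 2*593*1/216) + 205557) = 1/((-36/5 - 593/108) + 205557) = 1/(-6853/540 + 205557) = 1/(110993927/540) = 540/110993927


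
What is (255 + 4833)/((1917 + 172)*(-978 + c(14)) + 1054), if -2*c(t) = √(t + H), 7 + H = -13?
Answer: -392061696/157347982567 + 200544*I*√6/157347982567 ≈ -0.0024917 + 3.1219e-6*I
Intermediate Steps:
H = -20 (H = -7 - 13 = -20)
c(t) = -√(-20 + t)/2 (c(t) = -√(t - 20)/2 = -√(-20 + t)/2)
(255 + 4833)/((1917 + 172)*(-978 + c(14)) + 1054) = (255 + 4833)/((1917 + 172)*(-978 - √(-20 + 14)/2) + 1054) = 5088/(2089*(-978 - I*√6/2) + 1054) = 5088/((-2043042 - 2089*I*√6/2) + 1054) = 5088/(-2041988 - 2089*I*√6/2)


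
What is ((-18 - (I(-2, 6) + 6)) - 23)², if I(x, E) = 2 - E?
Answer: 1849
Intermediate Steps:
((-18 - (I(-2, 6) + 6)) - 23)² = ((-18 - ((2 - 1*6) + 6)) - 23)² = ((-18 - ((2 - 6) + 6)) - 23)² = ((-18 - (-4 + 6)) - 23)² = ((-18 - 1*2) - 23)² = ((-18 - 2) - 23)² = (-20 - 23)² = (-43)² = 1849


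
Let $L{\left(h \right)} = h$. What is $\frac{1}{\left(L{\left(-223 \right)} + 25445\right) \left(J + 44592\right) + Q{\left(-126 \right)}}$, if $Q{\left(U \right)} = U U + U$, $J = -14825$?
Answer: $\frac{1}{750799024} \approx 1.3319 \cdot 10^{-9}$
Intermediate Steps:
$Q{\left(U \right)} = U + U^{2}$ ($Q{\left(U \right)} = U^{2} + U = U + U^{2}$)
$\frac{1}{\left(L{\left(-223 \right)} + 25445\right) \left(J + 44592\right) + Q{\left(-126 \right)}} = \frac{1}{\left(-223 + 25445\right) \left(-14825 + 44592\right) - 126 \left(1 - 126\right)} = \frac{1}{25222 \cdot 29767 - -15750} = \frac{1}{750783274 + 15750} = \frac{1}{750799024}$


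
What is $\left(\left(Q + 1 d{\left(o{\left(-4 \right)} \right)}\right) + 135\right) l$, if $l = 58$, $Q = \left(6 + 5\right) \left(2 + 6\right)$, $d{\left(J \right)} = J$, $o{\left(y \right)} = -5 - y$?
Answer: $12876$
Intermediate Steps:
$Q = 88$ ($Q = 11 \cdot 8 = 88$)
$\left(\left(Q + 1 d{\left(o{\left(-4 \right)} \right)}\right) + 135\right) l = \left(\left(88 + 1 \left(-5 - -4\right)\right) + 135\right) 58 = \left(\left(88 + 1 \left(-5 + 4\right)\right) + 135\right) 58 = \left(\left(88 + 1 \left(-1\right)\right) + 135\right) 58 = \left(\left(88 - 1\right) + 135\right) 58 = \left(87 + 135\right) 58 = 222 \cdot 58 = 12876$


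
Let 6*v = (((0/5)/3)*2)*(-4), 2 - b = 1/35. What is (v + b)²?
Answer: 4761/1225 ≈ 3.8865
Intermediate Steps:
b = 69/35 (b = 2 - 1/35 = 69/35 ≈ 1.9714)
v = 0 (v = ((((0/5)/3)*2)*(-4))/6 = ((((0*(⅕))*(⅓))*2)*(-4))/6 = (((0*(⅓))*2)*(-4))/6 = ((0*2)*(-4))/6 = (0*(-4))/6 = (⅙)*0 = 0)
(v + b)² = (0 + 69/35)² = (69/35)² = 4761/1225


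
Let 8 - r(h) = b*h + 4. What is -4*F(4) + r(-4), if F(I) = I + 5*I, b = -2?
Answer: -100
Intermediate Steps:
F(I) = 6*I
r(h) = 4 + 2*h (r(h) = 8 - (-2*h + 4) = 8 - (4 - 2*h) = 8 + (-4 + 2*h) = 4 + 2*h)
-4*F(4) + r(-4) = -24*4 + (4 + 2*(-4)) = -4*24 + (4 - 8) = -96 - 4 = -100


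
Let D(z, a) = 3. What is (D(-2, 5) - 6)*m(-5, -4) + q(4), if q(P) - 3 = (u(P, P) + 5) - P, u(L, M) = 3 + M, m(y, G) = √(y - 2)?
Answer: 11 - 3*I*√7 ≈ 11.0 - 7.9373*I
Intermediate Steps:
m(y, G) = √(-2 + y)
q(P) = 11 (q(P) = 3 + (((3 + P) + 5) - P) = 3 + ((8 + P) - P) = 3 + 8 = 11)
(D(-2, 5) - 6)*m(-5, -4) + q(4) = (3 - 6)*√(-2 - 5) + 11 = -3*I*√7 + 11 = 11 - 3*I*√7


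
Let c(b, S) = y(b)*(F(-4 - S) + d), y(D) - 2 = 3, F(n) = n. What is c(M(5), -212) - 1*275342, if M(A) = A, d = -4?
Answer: -274322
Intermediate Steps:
y(D) = 5 (y(D) = 2 + 3 = 5)
c(b, S) = -40 - 5*S (c(b, S) = 5*((-4 - S) - 4) = 5*(-8 - S) = -40 - 5*S)
c(M(5), -212) - 1*275342 = (-40 - 5*(-212)) - 1*275342 = (-40 + 1060) - 275342 = 1020 - 275342 = -274322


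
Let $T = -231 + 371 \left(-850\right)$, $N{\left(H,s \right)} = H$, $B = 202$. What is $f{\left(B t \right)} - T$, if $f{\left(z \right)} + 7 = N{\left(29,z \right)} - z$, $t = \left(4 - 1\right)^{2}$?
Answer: $313785$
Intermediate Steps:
$T = -315581$ ($T = -231 - 315350 = -315581$)
$t = 9$ ($t = 3^{2} = 9$)
$f{\left(z \right)} = 22 - z$ ($f{\left(z \right)} = -7 - \left(-29 + z\right) = 22 - z$)
$f{\left(B t \right)} - T = \left(22 - 202 \cdot 9\right) - -315581 = \left(22 - 1818\right) + 315581 = -1796 + 315581 = 313785$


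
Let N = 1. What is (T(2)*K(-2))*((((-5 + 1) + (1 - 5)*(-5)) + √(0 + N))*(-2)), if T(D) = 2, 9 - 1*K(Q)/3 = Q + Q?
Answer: -2652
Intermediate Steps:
K(Q) = 27 - 6*Q (K(Q) = 27 - 3*(Q + Q) = 27 - 6*Q)
(T(2)*K(-2))*((((-5 + 1) + (1 - 5)*(-5)) + √(0 + N))*(-2)) = (2*(27 - 6*(-2)))*((((-5 + 1) + (1 - 5)*(-5)) + √(0 + 1))*(-2)) = (2*(27 + 12))*(((-4 - 4*(-5)) + √1)*(-2)) = (2*39)*(((-4 + 20) + 1)*(-2)) = 78*((16 + 1)*(-2)) = 78*(17*(-2)) = 78*(-34) = -2652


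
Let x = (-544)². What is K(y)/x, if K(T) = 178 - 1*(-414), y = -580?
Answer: 37/18496 ≈ 0.0020004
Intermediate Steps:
x = 295936
K(T) = 592 (K(T) = 178 + 414 = 592)
K(y)/x = 592/295936 = 592*(1/295936) = 37/18496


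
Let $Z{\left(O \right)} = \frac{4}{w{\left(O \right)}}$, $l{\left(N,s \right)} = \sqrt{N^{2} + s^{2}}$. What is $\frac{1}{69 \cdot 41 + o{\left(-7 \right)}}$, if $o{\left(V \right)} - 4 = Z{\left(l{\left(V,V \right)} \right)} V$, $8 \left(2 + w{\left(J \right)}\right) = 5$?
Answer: $\frac{11}{31387} \approx 0.00035046$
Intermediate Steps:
$w{\left(J \right)} = - \frac{11}{8}$ ($w{\left(J \right)} = -2 + \frac{1}{8} \cdot 5 = -2 + \frac{5}{8} = - \frac{11}{8}$)
$Z{\left(O \right)} = - \frac{32}{11}$ ($Z{\left(O \right)} = \frac{4}{- \frac{11}{8}} = 4 \left(- \frac{8}{11}\right) = - \frac{32}{11}$)
$o{\left(V \right)} = 4 - \frac{32 V}{11}$
$\frac{1}{69 \cdot 41 + o{\left(-7 \right)}} = \frac{1}{69 \cdot 41 + \left(4 - - \frac{224}{11}\right)} = \frac{1}{2829 + \left(4 + \frac{224}{11}\right)} = \frac{1}{2829 + \frac{268}{11}} = \frac{1}{\frac{31387}{11}} = \frac{11}{31387}$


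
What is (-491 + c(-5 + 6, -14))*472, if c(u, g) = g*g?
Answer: -139240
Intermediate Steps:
c(u, g) = g²
(-491 + c(-5 + 6, -14))*472 = (-491 + (-14)²)*472 = (-491 + 196)*472 = -295*472 = -139240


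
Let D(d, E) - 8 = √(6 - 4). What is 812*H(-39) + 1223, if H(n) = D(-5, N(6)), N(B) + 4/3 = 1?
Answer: 7719 + 812*√2 ≈ 8867.3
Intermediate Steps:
N(B) = -⅓ (N(B) = -4/3 + 1 = -⅓)
D(d, E) = 8 + √2 (D(d, E) = 8 + √(6 - 4) = 8 + √2)
H(n) = 8 + √2
812*H(-39) + 1223 = 812*(8 + √2) + 1223 = (6496 + 812*√2) + 1223 = 7719 + 812*√2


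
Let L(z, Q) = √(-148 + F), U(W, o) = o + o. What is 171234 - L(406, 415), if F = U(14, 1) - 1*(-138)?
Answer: 171234 - 2*I*√2 ≈ 1.7123e+5 - 2.8284*I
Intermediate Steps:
U(W, o) = 2*o
F = 140 (F = 2*1 - 1*(-138) = 2 + 138 = 140)
L(z, Q) = 2*I*√2 (L(z, Q) = √(-148 + 140) = √(-8) = 2*I*√2)
171234 - L(406, 415) = 171234 - 2*I*√2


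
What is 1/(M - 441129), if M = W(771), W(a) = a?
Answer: -1/440358 ≈ -2.2709e-6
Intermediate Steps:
M = 771
1/(M - 441129) = 1/(771 - 441129) = 1/(-440358) = -1/440358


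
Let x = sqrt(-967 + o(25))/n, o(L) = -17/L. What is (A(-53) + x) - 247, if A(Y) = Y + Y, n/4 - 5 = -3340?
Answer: -353 - 6*I*sqrt(42)/16675 ≈ -353.0 - 0.0023319*I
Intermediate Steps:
n = -13340 (n = 20 + 4*(-3340) = 20 - 13360 = -13340)
A(Y) = 2*Y
x = -6*I*sqrt(42)/16675 (x = sqrt(-967 - 17/25)/(-13340) = sqrt(-967 - 17*1/25)*(-1/13340) = sqrt(-967 - 17/25)*(-1/13340) = sqrt(-24192/25)*(-1/13340) = (24*I*sqrt(42)/5)*(-1/13340) = -6*I*sqrt(42)/16675 ≈ -0.0023319*I)
(A(-53) + x) - 247 = (2*(-53) - 6*I*sqrt(42)/16675) - 247 = (-106 - 6*I*sqrt(42)/16675) - 247 = -353 - 6*I*sqrt(42)/16675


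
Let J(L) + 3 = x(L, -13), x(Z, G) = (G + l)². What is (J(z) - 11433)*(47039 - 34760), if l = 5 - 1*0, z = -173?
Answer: -139636788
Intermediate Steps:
l = 5 (l = 5 + 0 = 5)
x(Z, G) = (5 + G)² (x(Z, G) = (G + 5)² = (5 + G)²)
J(L) = 61 (J(L) = -3 + (5 - 13)² = -3 + (-8)² = -3 + 64 = 61)
(J(z) - 11433)*(47039 - 34760) = (61 - 11433)*(47039 - 34760) = -11372*12279 = -139636788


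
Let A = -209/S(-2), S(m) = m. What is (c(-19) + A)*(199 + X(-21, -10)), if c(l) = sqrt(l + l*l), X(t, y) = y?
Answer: 39501/2 + 567*sqrt(38) ≈ 23246.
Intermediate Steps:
A = 209/2 (A = -209/(-2) = -209*(-1/2) = 209/2 ≈ 104.50)
c(l) = sqrt(l + l**2)
(c(-19) + A)*(199 + X(-21, -10)) = (sqrt(-19*(1 - 19)) + 209/2)*(199 - 10) = (sqrt(-19*(-18)) + 209/2)*189 = (sqrt(342) + 209/2)*189 = (3*sqrt(38) + 209/2)*189 = (209/2 + 3*sqrt(38))*189 = 39501/2 + 567*sqrt(38)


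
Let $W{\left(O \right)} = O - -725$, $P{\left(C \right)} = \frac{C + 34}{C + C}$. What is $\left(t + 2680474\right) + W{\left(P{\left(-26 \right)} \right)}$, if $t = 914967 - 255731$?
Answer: $\frac{43425653}{13} \approx 3.3404 \cdot 10^{6}$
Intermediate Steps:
$P{\left(C \right)} = \frac{34 + C}{2 C}$
$W{\left(O \right)} = 725 + O$ ($W{\left(O \right)} = O + 725 = 725 + O$)
$t = 659236$
$\left(t + 2680474\right) + W{\left(P{\left(-26 \right)} \right)} = \left(659236 + 2680474\right) + \left(725 + \frac{34 - 26}{2 \left(-26\right)}\right) = 3339710 + \left(725 + \frac{1}{2} \left(- \frac{1}{26}\right) 8\right) = 3339710 + \left(725 - \frac{2}{13}\right) = 3339710 + \frac{9423}{13} = \frac{43425653}{13}$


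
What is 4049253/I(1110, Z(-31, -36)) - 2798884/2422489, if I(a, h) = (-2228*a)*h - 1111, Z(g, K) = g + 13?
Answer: -2165682497323/2034631553677 ≈ -1.0644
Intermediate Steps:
Z(g, K) = 13 + g
I(a, h) = -1111 - 2228*a*h (I(a, h) = -2228*a*h - 1111 = -1111 - 2228*a*h)
4049253/I(1110, Z(-31, -36)) - 2798884/2422489 = 4049253/(-1111 - 2228*1110*(13 - 31)) - 2798884/2422489 = 4049253/(-1111 - 2228*1110*(-18)) - 2798884*1/2422489 = 4049253/(-1111 + 44515440) - 2798884/2422489 = 4049253/44514329 - 2798884/2422489 = 4049253*(1/44514329) - 2798884/2422489 = 76401/839893 - 2798884/2422489 = -2165682497323/2034631553677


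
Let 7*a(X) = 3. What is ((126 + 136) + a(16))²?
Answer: 3374569/49 ≈ 68869.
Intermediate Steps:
a(X) = 3/7 (a(X) = (⅐)*3 = 3/7)
((126 + 136) + a(16))² = ((126 + 136) + 3/7)² = (262 + 3/7)² = (1837/7)² = 3374569/49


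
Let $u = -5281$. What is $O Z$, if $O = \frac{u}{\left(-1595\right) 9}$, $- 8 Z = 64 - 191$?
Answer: $\frac{670687}{114840} \approx 5.8402$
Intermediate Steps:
$Z = \frac{127}{8}$ ($Z = - \frac{64 - 191}{8} = \left(- \frac{1}{8}\right) \left(-127\right) = \frac{127}{8} \approx 15.875$)
$O = \frac{5281}{14355}$ ($O = - \frac{5281}{\left(-1595\right) 9} = - \frac{5281}{-14355} = \left(-5281\right) \left(- \frac{1}{14355}\right) = \frac{5281}{14355} \approx 0.36789$)
$O Z = \frac{5281}{14355} \cdot \frac{127}{8} = \frac{670687}{114840}$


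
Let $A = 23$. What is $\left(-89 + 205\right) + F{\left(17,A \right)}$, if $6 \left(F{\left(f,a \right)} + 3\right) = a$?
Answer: $\frac{701}{6} \approx 116.83$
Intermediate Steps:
$F{\left(f,a \right)} = -3 + \frac{a}{6}$
$\left(-89 + 205\right) + F{\left(17,A \right)} = \left(-89 + 205\right) + \left(-3 + \frac{1}{6} \cdot 23\right) = 116 + \left(-3 + \frac{23}{6}\right) = 116 + \frac{5}{6} = \frac{701}{6}$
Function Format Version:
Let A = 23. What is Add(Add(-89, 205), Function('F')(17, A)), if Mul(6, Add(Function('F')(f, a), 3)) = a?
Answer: Rational(701, 6) ≈ 116.83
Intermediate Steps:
Function('F')(f, a) = Add(-3, Mul(Rational(1, 6), a))
Add(Add(-89, 205), Function('F')(17, A)) = Add(Add(-89, 205), Add(-3, Mul(Rational(1, 6), 23))) = Add(116, Add(-3, Rational(23, 6))) = Add(116, Rational(5, 6)) = Rational(701, 6)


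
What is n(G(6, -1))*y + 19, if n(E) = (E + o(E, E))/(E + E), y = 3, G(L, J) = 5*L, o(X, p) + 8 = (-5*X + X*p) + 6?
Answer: 579/10 ≈ 57.900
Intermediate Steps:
o(X, p) = -2 - 5*X + X*p (o(X, p) = -8 + ((-5*X + X*p) + 6) = -8 + (6 - 5*X + X*p) = -2 - 5*X + X*p)
n(E) = (-2 + E² - 4*E)/(2*E) (n(E) = (E + (-2 - 5*E + E*E))/(E + E) = (E + (-2 - 5*E + E²))/((2*E)) = (E + (-2 + E² - 5*E))*(1/(2*E)) = (-2 + E² - 4*E)*(1/(2*E)) = (-2 + E² - 4*E)/(2*E))
n(G(6, -1))*y + 19 = (-2 + (5*6)/2 - 1/(5*6))*3 + 19 = (-2 + (½)*30 - 1/30)*3 + 19 = (-2 + 15 - 1*1/30)*3 + 19 = (-2 + 15 - 1/30)*3 + 19 = (389/30)*3 + 19 = 389/10 + 19 = 579/10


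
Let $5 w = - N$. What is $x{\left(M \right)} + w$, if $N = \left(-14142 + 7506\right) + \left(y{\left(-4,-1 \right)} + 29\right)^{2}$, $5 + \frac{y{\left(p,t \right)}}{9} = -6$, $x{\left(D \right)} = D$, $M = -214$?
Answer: $\frac{666}{5} \approx 133.2$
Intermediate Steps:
$y{\left(p,t \right)} = -99$ ($y{\left(p,t \right)} = -45 + 9 \left(-6\right) = -45 - 54 = -99$)
$N = -1736$ ($N = \left(-14142 + 7506\right) + \left(-99 + 29\right)^{2} = -6636 + \left(-70\right)^{2} = -6636 + 4900 = -1736$)
$w = \frac{1736}{5}$ ($w = \frac{\left(-1\right) \left(-1736\right)}{5} = \frac{1}{5} \cdot 1736 = \frac{1736}{5} \approx 347.2$)
$x{\left(M \right)} + w = -214 + \frac{1736}{5} = \frac{666}{5}$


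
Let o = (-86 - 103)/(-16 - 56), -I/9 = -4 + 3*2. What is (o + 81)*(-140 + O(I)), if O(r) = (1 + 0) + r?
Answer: -105033/8 ≈ -13129.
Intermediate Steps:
I = -18 (I = -9*(-4 + 3*2) = -9*(-4 + 6) = -9*2 = -18)
o = 21/8 (o = -189/(-72) = -189*(-1/72) = 21/8 ≈ 2.6250)
O(r) = 1 + r
(o + 81)*(-140 + O(I)) = (21/8 + 81)*(-140 + (1 - 18)) = 669*(-140 - 17)/8 = (669/8)*(-157) = -105033/8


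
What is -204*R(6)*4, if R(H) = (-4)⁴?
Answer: -208896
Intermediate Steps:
R(H) = 256
-204*R(6)*4 = -52224*4 = -204*1024 = -208896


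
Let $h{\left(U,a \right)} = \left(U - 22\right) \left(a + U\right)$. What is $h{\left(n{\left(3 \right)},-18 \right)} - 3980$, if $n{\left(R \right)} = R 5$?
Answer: $-3959$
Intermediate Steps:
$n{\left(R \right)} = 5 R$
$h{\left(U,a \right)} = \left(-22 + U\right) \left(U + a\right)$
$h{\left(n{\left(3 \right)},-18 \right)} - 3980 = \left(\left(5 \cdot 3\right)^{2} - 22 \cdot 5 \cdot 3 - -396 + 5 \cdot 3 \left(-18\right)\right) - 3980 = \left(15^{2} - 330 + 396 + 15 \left(-18\right)\right) - 3980 = \left(225 - 330 + 396 - 270\right) - 3980 = 21 - 3980 = -3959$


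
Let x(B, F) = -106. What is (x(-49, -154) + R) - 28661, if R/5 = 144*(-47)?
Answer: -62607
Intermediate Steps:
R = -33840 (R = 5*(144*(-47)) = 5*(-6768) = -33840)
(x(-49, -154) + R) - 28661 = (-106 - 33840) - 28661 = -33946 - 28661 = -62607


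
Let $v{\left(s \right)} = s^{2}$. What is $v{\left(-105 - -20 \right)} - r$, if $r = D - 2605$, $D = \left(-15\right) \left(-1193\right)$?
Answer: $-8065$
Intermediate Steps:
$D = 17895$
$r = 15290$ ($r = 17895 - 2605 = 15290$)
$v{\left(-105 - -20 \right)} - r = \left(-105 - -20\right)^{2} - 15290 = \left(-105 + 20\right)^{2} - 15290 = \left(-85\right)^{2} - 15290 = 7225 - 15290 = -8065$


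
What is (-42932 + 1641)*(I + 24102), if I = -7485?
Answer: -686132547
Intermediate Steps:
(-42932 + 1641)*(I + 24102) = (-42932 + 1641)*(-7485 + 24102) = -41291*16617 = -686132547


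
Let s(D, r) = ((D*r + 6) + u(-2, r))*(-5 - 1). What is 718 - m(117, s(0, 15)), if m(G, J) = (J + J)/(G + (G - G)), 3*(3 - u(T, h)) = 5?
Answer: 84094/117 ≈ 718.75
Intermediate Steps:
u(T, h) = 4/3 (u(T, h) = 3 - ⅓*5 = 3 - 5/3 = 4/3)
s(D, r) = -44 - 6*D*r (s(D, r) = ((D*r + 6) + 4/3)*(-5 - 1) = ((6 + D*r) + 4/3)*(-6) = (22/3 + D*r)*(-6) = -44 - 6*D*r)
m(G, J) = 2*J/G (m(G, J) = (2*J)/(G + 0) = (2*J)/G = 2*J/G)
718 - m(117, s(0, 15)) = 718 - 2*(-44 - 6*0*15)/117 = 718 - 2*(-44 + 0)/117 = 718 - 2*(-44)/117 = 718 - 1*(-88/117) = 718 + 88/117 = 84094/117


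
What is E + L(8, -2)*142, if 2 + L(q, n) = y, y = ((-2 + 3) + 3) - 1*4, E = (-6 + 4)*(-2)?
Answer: -280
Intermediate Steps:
E = 4 (E = -2*(-2) = 4)
y = 0 (y = (1 + 3) - 4 = 4 - 4 = 0)
L(q, n) = -2 (L(q, n) = -2 + 0 = -2)
E + L(8, -2)*142 = 4 - 2*142 = 4 - 284 = -280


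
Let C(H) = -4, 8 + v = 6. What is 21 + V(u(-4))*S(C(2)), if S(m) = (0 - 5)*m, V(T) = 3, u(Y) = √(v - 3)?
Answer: 81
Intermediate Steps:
v = -2 (v = -8 + 6 = -2)
u(Y) = I*√5 (u(Y) = √(-2 - 3) = √(-5) = I*√5)
S(m) = -5*m
21 + V(u(-4))*S(C(2)) = 21 + 3*(-5*(-4)) = 21 + 3*20 = 21 + 60 = 81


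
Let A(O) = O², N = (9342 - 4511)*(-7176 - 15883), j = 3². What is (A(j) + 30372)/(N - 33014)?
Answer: -10151/37143681 ≈ -0.00027329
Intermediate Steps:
j = 9
N = -111398029 (N = 4831*(-23059) = -111398029)
(A(j) + 30372)/(N - 33014) = (9² + 30372)/(-111398029 - 33014) = (81 + 30372)/(-111431043) = 30453*(-1/111431043) = -10151/37143681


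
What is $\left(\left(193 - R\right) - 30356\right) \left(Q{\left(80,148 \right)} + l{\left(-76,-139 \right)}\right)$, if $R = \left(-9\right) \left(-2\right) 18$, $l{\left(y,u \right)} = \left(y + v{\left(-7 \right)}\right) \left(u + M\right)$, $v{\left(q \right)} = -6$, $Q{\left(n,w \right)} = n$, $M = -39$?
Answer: $-447427212$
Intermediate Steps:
$l{\left(y,u \right)} = \left(-39 + u\right) \left(-6 + y\right)$ ($l{\left(y,u \right)} = \left(y - 6\right) \left(u - 39\right) = \left(-6 + y\right) \left(-39 + u\right) = \left(-39 + u\right) \left(-6 + y\right)$)
$R = 324$ ($R = 18 \cdot 18 = 324$)
$\left(\left(193 - R\right) - 30356\right) \left(Q{\left(80,148 \right)} + l{\left(-76,-139 \right)}\right) = \left(\left(193 - 324\right) - 30356\right) \left(80 - -14596\right) = \left(\left(193 - 324\right) - 30356\right) \left(80 + \left(234 + 2964 + 834 + 10564\right)\right) = \left(-131 - 30356\right) \left(80 + 14596\right) = \left(-30487\right) 14676 = -447427212$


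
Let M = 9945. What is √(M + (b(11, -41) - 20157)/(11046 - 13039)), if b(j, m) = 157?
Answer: √39541887305/1993 ≈ 99.775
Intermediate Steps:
√(M + (b(11, -41) - 20157)/(11046 - 13039)) = √(9945 + (157 - 20157)/(11046 - 13039)) = √(9945 - 20000/(-1993)) = √(9945 - 20000*(-1/1993)) = √(9945 + 20000/1993) = √(19840385/1993) = √39541887305/1993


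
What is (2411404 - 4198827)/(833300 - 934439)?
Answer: 1787423/101139 ≈ 17.673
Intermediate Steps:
(2411404 - 4198827)/(833300 - 934439) = -1787423/(-101139) = -1787423*(-1/101139) = 1787423/101139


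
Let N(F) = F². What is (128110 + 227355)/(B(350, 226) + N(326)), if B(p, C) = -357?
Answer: 32315/9629 ≈ 3.3560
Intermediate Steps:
(128110 + 227355)/(B(350, 226) + N(326)) = (128110 + 227355)/(-357 + 326²) = 355465/(-357 + 106276) = 355465/105919 = 355465*(1/105919) = 32315/9629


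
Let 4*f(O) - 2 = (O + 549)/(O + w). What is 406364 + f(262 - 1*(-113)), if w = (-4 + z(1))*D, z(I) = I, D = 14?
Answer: 90213073/222 ≈ 4.0637e+5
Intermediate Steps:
w = -42 (w = (-4 + 1)*14 = -3*14 = -42)
f(O) = 1/2 + (549 + O)/(4*(-42 + O)) (f(O) = 1/2 + ((O + 549)/(O - 42))/4 = 1/2 + ((549 + O)/(-42 + O))/4 = 1/2 + (549 + O)/(4*(-42 + O)))
406364 + f(262 - 1*(-113)) = 406364 + 3*(155 + (262 - 1*(-113)))/(4*(-42 + (262 - 1*(-113)))) = 406364 + 3*(155 + (262 + 113))/(4*(-42 + (262 + 113))) = 406364 + 3*(155 + 375)/(4*(-42 + 375)) = 406364 + (3/4)*530/333 = 406364 + (3/4)*(1/333)*530 = 406364 + 265/222 = 90213073/222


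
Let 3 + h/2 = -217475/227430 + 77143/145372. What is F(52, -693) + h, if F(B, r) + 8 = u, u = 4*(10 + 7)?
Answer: 87860261371/1653097698 ≈ 53.149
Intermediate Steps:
u = 68 (u = 4*17 = 68)
F(B, r) = 60 (F(B, r) = -8 + 68 = 60)
h = -11325600509/1653097698 (h = -6 + 2*(-217475/227430 + 77143/145372) = -6 + 2*(-217475*1/227430 + 77143*(1/145372)) = -6 + 2*(-43495/45486 + 77143/145372) = -6 + 2*(-1407014321/3306195396) = -6 - 1407014321/1653097698 = -11325600509/1653097698 ≈ -6.8511)
F(52, -693) + h = 60 - 11325600509/1653097698 = 87860261371/1653097698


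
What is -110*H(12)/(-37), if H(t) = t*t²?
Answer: 190080/37 ≈ 5137.3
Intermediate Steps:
H(t) = t³
-110*H(12)/(-37) = -110*12³/(-37) = -110*1728*(-1/37) = -190080*(-1/37) = 190080/37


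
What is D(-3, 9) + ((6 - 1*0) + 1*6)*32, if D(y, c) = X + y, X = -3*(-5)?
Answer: 396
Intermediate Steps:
X = 15
D(y, c) = 15 + y
D(-3, 9) + ((6 - 1*0) + 1*6)*32 = (15 - 3) + ((6 - 1*0) + 1*6)*32 = 12 + ((6 + 0) + 6)*32 = 12 + (6 + 6)*32 = 12 + 12*32 = 12 + 384 = 396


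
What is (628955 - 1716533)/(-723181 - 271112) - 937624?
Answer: -103585765806/110477 ≈ -9.3762e+5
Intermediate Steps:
(628955 - 1716533)/(-723181 - 271112) - 937624 = -1087578/(-994293) - 937624 = -1087578*(-1/994293) - 937624 = 120842/110477 - 937624 = -103585765806/110477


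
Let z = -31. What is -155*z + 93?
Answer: 4898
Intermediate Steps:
-155*z + 93 = -155*(-31) + 93 = 4805 + 93 = 4898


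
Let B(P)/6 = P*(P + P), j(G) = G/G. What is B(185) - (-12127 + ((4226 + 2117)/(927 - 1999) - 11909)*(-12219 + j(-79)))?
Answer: -77802344947/536 ≈ -1.4515e+8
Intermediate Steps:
j(G) = 1
B(P) = 12*P² (B(P) = 6*(P*(P + P)) = 6*(P*(2*P)) = 6*(2*P²) = 12*P²)
B(185) - (-12127 + ((4226 + 2117)/(927 - 1999) - 11909)*(-12219 + j(-79))) = 12*185² - (-12127 + ((4226 + 2117)/(927 - 1999) - 11909)*(-12219 + 1)) = 12*34225 - (-12127 + (6343/(-1072) - 11909)*(-12218)) = 410700 - (-12127 + (6343*(-1/1072) - 11909)*(-12218)) = 410700 - (-12127 + (-6343/1072 - 11909)*(-12218)) = 410700 - (-12127 - 12772791/1072*(-12218)) = 410700 - (-12127 + 78028980219/536) = 410700 - 1*78022480147/536 = 410700 - 78022480147/536 = -77802344947/536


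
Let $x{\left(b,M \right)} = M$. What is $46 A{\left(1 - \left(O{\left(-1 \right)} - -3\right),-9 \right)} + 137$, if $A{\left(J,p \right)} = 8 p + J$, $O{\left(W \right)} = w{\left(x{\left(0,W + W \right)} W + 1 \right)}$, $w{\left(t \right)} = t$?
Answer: $-3405$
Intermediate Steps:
$O{\left(W \right)} = 1 + 2 W^{2}$ ($O{\left(W \right)} = \left(W + W\right) W + 1 = 2 W W + 1 = 2 W^{2} + 1 = 1 + 2 W^{2}$)
$A{\left(J,p \right)} = J + 8 p$
$46 A{\left(1 - \left(O{\left(-1 \right)} - -3\right),-9 \right)} + 137 = 46 \left(\left(1 - \left(\left(1 + 2 \left(-1\right)^{2}\right) - -3\right)\right) + 8 \left(-9\right)\right) + 137 = 46 \left(\left(1 - \left(\left(1 + 2 \cdot 1\right) + 3\right)\right) - 72\right) + 137 = 46 \left(\left(1 - \left(\left(1 + 2\right) + 3\right)\right) - 72\right) + 137 = 46 \left(\left(1 - \left(3 + 3\right)\right) - 72\right) + 137 = 46 \left(\left(1 - 6\right) - 72\right) + 137 = 46 \left(-5 - 72\right) + 137 = 46 \left(-77\right) + 137 = -3542 + 137 = -3405$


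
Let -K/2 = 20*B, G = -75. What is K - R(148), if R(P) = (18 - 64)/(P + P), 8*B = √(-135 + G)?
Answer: 23/148 - 5*I*√210 ≈ 0.15541 - 72.457*I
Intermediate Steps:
B = I*√210/8 (B = √(-135 - 75)/8 = √(-210)/8 = (I*√210)/8 = I*√210/8 ≈ 1.8114*I)
K = -5*I*√210 (K = -40*I*√210/8 = -5*I*√210 ≈ -72.457*I)
R(P) = -23/P (R(P) = -46*1/(2*P) = -23/P)
K - R(148) = -5*I*√210 - (-23)/148 = -5*I*√210 - 1*(-23/148) = -5*I*√210 + 23/148 = 23/148 - 5*I*√210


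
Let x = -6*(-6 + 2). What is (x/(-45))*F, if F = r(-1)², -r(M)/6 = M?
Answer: -96/5 ≈ -19.200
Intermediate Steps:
x = 24 (x = -6*(-4) = 24)
r(M) = -6*M
F = 36 (F = (-6*(-1))² = 6² = 36)
(x/(-45))*F = (24/(-45))*36 = (24*(-1/45))*36 = -8/15*36 = -96/5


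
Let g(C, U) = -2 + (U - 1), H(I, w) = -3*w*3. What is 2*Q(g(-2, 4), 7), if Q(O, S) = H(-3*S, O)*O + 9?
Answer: 0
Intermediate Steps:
H(I, w) = -9*w
g(C, U) = -3 + U (g(C, U) = -2 + (-1 + U) = -3 + U)
Q(O, S) = 9 - 9*O² (Q(O, S) = (-9*O)*O + 9 = -9*O² + 9 = 9 - 9*O²)
2*Q(g(-2, 4), 7) = 2*(9 - 9*(-3 + 4)²) = 2*(9 - 9*1²) = 2*(9 - 9*1) = 2*(9 - 9) = 2*0 = 0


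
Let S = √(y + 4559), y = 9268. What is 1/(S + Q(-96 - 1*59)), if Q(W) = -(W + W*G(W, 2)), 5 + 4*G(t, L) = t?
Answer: -2015/12176066 - √13827/36528198 ≈ -0.00016871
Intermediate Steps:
G(t, L) = -5/4 + t/4
Q(W) = -W - W*(-5/4 + W/4) (Q(W) = -(W + W*(-5/4 + W/4)) = -W - W*(-5/4 + W/4))
S = √13827 (S = √(9268 + 4559) = √13827 ≈ 117.59)
1/(S + Q(-96 - 1*59)) = 1/(√13827 + (-96 - 1*59)*(1 - (-96 - 1*59))/4) = 1/(√13827 + (-96 - 59)*(1 - (-96 - 59))/4) = 1/(√13827 + (¼)*(-155)*(1 - 1*(-155))) = 1/(√13827 + (¼)*(-155)*(1 + 155)) = 1/(√13827 + (¼)*(-155)*156) = 1/(√13827 - 6045) = 1/(-6045 + √13827)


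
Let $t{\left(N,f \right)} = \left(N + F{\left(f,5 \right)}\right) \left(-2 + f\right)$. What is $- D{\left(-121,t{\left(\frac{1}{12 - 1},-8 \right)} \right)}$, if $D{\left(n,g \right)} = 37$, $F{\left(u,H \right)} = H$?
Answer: $-37$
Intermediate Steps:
$t{\left(N,f \right)} = \left(-2 + f\right) \left(5 + N\right)$ ($t{\left(N,f \right)} = \left(N + 5\right) \left(-2 + f\right) = \left(5 + N\right) \left(-2 + f\right) = \left(-2 + f\right) \left(5 + N\right)$)
$- D{\left(-121,t{\left(\frac{1}{12 - 1},-8 \right)} \right)} = \left(-1\right) 37 = -37$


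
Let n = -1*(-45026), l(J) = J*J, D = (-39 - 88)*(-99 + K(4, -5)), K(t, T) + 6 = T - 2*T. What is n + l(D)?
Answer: 161335026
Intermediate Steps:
K(t, T) = -6 - T (K(t, T) = -6 + (T - 2*T) = -6 - T)
D = 12700 (D = (-39 - 88)*(-99 + (-6 - 1*(-5))) = -127*(-99 + (-6 + 5)) = -127*(-99 - 1) = -127*(-100) = 12700)
l(J) = J²
n = 45026
n + l(D) = 45026 + 12700² = 45026 + 161290000 = 161335026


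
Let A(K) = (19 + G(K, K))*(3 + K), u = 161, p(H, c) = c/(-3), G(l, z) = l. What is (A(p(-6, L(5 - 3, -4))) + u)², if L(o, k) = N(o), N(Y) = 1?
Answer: 3598609/81 ≈ 44427.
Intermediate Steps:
L(o, k) = 1
p(H, c) = -c/3 (p(H, c) = c*(-⅓) = -c/3)
A(K) = (3 + K)*(19 + K) (A(K) = (19 + K)*(3 + K) = (3 + K)*(19 + K))
(A(p(-6, L(5 - 3, -4))) + u)² = ((57 + (-⅓*1)² + 22*(-⅓*1)) + 161)² = ((57 + (-⅓)² + 22*(-⅓)) + 161)² = ((57 + ⅑ - 22/3) + 161)² = (448/9 + 161)² = (1897/9)² = 3598609/81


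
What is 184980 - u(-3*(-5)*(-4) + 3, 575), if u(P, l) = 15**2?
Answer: 184755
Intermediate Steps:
u(P, l) = 225
184980 - u(-3*(-5)*(-4) + 3, 575) = 184980 - 1*225 = 184980 - 225 = 184755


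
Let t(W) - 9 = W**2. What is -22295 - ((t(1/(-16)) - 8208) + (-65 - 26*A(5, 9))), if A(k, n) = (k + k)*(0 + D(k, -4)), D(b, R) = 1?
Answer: -3525377/256 ≈ -13771.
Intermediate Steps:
A(k, n) = 2*k (A(k, n) = (k + k)*(0 + 1) = (2*k)*1 = 2*k)
t(W) = 9 + W**2
-22295 - ((t(1/(-16)) - 8208) + (-65 - 26*A(5, 9))) = -22295 - (((9 + (1/(-16))**2) - 8208) + (-65 - 52*5)) = -22295 - (((9 + (-1/16)**2) - 8208) + (-65 - 26*10)) = -22295 - (((9 + 1/256) - 8208) + (-65 - 260)) = -22295 - ((2305/256 - 8208) - 325) = -22295 - (-2098943/256 - 325) = -22295 - 1*(-2182143/256) = -22295 + 2182143/256 = -3525377/256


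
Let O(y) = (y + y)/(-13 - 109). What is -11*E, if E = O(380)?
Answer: 4180/61 ≈ 68.525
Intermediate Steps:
O(y) = -y/61 (O(y) = (2*y)/(-122) = (2*y)*(-1/122) = -y/61)
E = -380/61 (E = -1/61*380 = -380/61 ≈ -6.2295)
-11*E = -11*(-380/61) = 4180/61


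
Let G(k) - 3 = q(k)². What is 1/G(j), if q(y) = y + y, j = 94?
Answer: 1/35347 ≈ 2.8291e-5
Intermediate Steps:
q(y) = 2*y
G(k) = 3 + 4*k² (G(k) = 3 + (2*k)² = 3 + 4*k²)
1/G(j) = 1/(3 + 4*94²) = 1/(3 + 4*8836) = 1/(3 + 35344) = 1/35347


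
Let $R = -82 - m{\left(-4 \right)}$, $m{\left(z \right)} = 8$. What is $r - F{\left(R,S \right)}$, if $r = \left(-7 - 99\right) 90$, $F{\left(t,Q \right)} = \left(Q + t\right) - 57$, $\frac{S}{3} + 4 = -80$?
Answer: $-9141$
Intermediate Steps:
$S = -252$ ($S = -12 + 3 \left(-80\right) = -12 - 240 = -252$)
$R = -90$ ($R = -82 - 8 = -90$)
$F{\left(t,Q \right)} = -57 + Q + t$
$r = -9540$ ($r = \left(-106\right) 90 = -9540$)
$r - F{\left(R,S \right)} = -9540 - \left(-57 - 252 - 90\right) = -9540 - -399 = -9540 + 399 = -9141$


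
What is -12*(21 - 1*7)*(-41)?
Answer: 6888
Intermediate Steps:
-12*(21 - 1*7)*(-41) = -12*(21 - 7)*(-41) = -12*14*(-41) = -168*(-41) = 6888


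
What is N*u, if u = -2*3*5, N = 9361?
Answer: -280830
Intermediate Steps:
u = -30 (u = -6*5 = -30)
N*u = 9361*(-30) = -280830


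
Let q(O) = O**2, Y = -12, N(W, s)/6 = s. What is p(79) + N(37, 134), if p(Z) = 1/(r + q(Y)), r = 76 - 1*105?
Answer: 92461/115 ≈ 804.01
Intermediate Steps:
N(W, s) = 6*s
r = -29 (r = 76 - 105 = -29)
p(Z) = 1/115 (p(Z) = 1/(-29 + (-12)**2) = 1/(-29 + 144) = 1/115)
p(79) + N(37, 134) = 1/115 + 6*134 = 1/115 + 804 = 92461/115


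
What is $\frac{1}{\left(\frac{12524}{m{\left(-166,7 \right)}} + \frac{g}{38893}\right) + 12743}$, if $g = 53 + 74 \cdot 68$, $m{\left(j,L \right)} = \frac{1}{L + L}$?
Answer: $\frac{38893}{7314961632} \approx 5.3169 \cdot 10^{-6}$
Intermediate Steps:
$m{\left(j,L \right)} = \frac{1}{2 L}$
$g = 5085$ ($g = 53 + 5032 = 5085$)
$\frac{1}{\left(\frac{12524}{m{\left(-166,7 \right)}} + \frac{g}{38893}\right) + 12743} = \frac{1}{\left(\frac{12524}{\frac{1}{2} \cdot \frac{1}{7}} + \frac{5085}{38893}\right) + 12743} = \frac{1}{\left(\frac{12524}{\frac{1}{2} \cdot \frac{1}{7}} + 5085 \cdot \frac{1}{38893}\right) + 12743} = \frac{1}{\left(12524 \frac{1}{\frac{1}{14}} + \frac{5085}{38893}\right) + 12743} = \frac{1}{\left(12524 \cdot 14 + \frac{5085}{38893}\right) + 12743} = \frac{1}{\left(175336 + \frac{5085}{38893}\right) + 12743} = \frac{1}{\frac{6819348133}{38893} + 12743} = \frac{1}{\frac{7314961632}{38893}} = \frac{38893}{7314961632}$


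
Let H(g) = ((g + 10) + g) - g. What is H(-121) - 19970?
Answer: -20081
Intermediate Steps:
H(g) = 10 + g (H(g) = ((10 + g) + g) - g = (10 + 2*g) - g = 10 + g)
H(-121) - 19970 = (10 - 121) - 19970 = -111 - 19970 = -20081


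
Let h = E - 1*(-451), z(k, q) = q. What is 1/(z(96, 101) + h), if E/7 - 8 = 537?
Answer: 1/4367 ≈ 0.00022899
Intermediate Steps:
E = 3815 (E = 56 + 7*537 = 56 + 3759 = 3815)
h = 4266 (h = 3815 - 1*(-451) = 3815 + 451 = 4266)
1/(z(96, 101) + h) = 1/(101 + 4266) = 1/4367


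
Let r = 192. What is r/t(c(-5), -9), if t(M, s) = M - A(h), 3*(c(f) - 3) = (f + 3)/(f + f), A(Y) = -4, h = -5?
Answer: 1440/53 ≈ 27.170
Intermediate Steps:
c(f) = 3 + (3 + f)/(6*f) (c(f) = 3 + ((f + 3)/(f + f))/3 = 3 + ((3 + f)/((2*f)))/3 = 3 + ((3 + f)*(1/(2*f)))/3 = 3 + ((3 + f)/(2*f))/3 = 3 + (3 + f)/(6*f))
t(M, s) = 4 + M (t(M, s) = M - 1*(-4) = M + 4 = 4 + M)
r/t(c(-5), -9) = 192/(4 + (1/6)*(3 + 19*(-5))/(-5)) = 192/(4 + (1/6)*(-1/5)*(3 - 95)) = 192/(4 + (1/6)*(-1/5)*(-92)) = 192/(4 + 46/15) = 192/(106/15) = 192*(15/106) = 1440/53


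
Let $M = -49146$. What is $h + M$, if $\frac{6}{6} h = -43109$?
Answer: $-92255$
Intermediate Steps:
$h = -43109$
$h + M = -43109 - 49146 = -92255$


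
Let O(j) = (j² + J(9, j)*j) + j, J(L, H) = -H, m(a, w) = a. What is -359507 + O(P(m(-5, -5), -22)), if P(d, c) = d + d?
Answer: -359517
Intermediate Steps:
P(d, c) = 2*d
O(j) = j (O(j) = (j² + (-j)*j) + j = (j² - j²) + j = 0 + j = j)
-359507 + O(P(m(-5, -5), -22)) = -359507 + 2*(-5) = -359507 - 10 = -359517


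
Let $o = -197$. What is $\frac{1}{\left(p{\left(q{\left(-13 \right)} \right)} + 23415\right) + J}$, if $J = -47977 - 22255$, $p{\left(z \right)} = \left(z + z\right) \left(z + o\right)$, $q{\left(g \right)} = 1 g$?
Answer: $- \frac{1}{41357} \approx -2.418 \cdot 10^{-5}$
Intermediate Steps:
$q{\left(g \right)} = g$
$p{\left(z \right)} = 2 z \left(-197 + z\right)$ ($p{\left(z \right)} = \left(z + z\right) \left(z - 197\right) = 2 z \left(-197 + z\right)$)
$J = -70232$
$\frac{1}{\left(p{\left(q{\left(-13 \right)} \right)} + 23415\right) + J} = \frac{1}{\left(2 \left(-13\right) \left(-197 - 13\right) + 23415\right) - 70232} = \frac{1}{\left(2 \left(-13\right) \left(-210\right) + 23415\right) - 70232} = \frac{1}{\left(5460 + 23415\right) - 70232} = \frac{1}{28875 - 70232} = \frac{1}{-41357} = - \frac{1}{41357}$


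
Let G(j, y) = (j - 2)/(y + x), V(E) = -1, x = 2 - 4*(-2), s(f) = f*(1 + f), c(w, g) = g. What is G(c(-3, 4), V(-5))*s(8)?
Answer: 16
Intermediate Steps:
x = 10 (x = 2 + 8 = 10)
G(j, y) = (-2 + j)/(10 + y) (G(j, y) = (j - 2)/(y + 10) = (-2 + j)/(10 + y))
G(c(-3, 4), V(-5))*s(8) = ((-2 + 4)/(10 - 1))*(8*(1 + 8)) = (2/9)*(8*9) = ((⅑)*2)*72 = (2/9)*72 = 16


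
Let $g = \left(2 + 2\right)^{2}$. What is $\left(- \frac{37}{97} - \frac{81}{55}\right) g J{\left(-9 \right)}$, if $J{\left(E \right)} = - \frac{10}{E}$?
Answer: $- \frac{316544}{9603} \approx -32.963$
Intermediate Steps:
$g = 16$ ($g = 4^{2} = 16$)
$\left(- \frac{37}{97} - \frac{81}{55}\right) g J{\left(-9 \right)} = \left(- \frac{37}{97} - \frac{81}{55}\right) 16 \left(- \frac{10}{-9}\right) = \left(\left(-37\right) \frac{1}{97} - \frac{81}{55}\right) 16 \left(\left(-10\right) \left(- \frac{1}{9}\right)\right) = \left(- \frac{37}{97} - \frac{81}{55}\right) 16 \cdot \frac{10}{9} = \left(- \frac{9892}{5335}\right) 16 \cdot \frac{10}{9} = \left(- \frac{158272}{5335}\right) \frac{10}{9} = - \frac{316544}{9603}$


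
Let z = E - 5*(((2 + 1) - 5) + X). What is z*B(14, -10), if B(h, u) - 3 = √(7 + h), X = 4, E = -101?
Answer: -333 - 111*√21 ≈ -841.67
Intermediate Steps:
B(h, u) = 3 + √(7 + h)
z = -111 (z = -101 - 5*(((2 + 1) - 5) + 4) = -101 - 5*((3 - 5) + 4) = -101 - 5*(-2 + 4) = -101 - 5*2 = -101 - 1*10 = -101 - 10 = -111)
z*B(14, -10) = -111*(3 + √(7 + 14)) = -111*(3 + √21) = -333 - 111*√21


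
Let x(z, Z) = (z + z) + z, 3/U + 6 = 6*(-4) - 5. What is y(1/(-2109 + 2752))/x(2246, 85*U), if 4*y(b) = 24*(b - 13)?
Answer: -8358/722089 ≈ -0.011575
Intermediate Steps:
U = -3/35 (U = 3/(-6 + (6*(-4) - 5)) = 3/(-6 + (-24 - 5)) = 3/(-6 - 29) = 3/(-35) = 3*(-1/35) = -3/35 ≈ -0.085714)
x(z, Z) = 3*z (x(z, Z) = 2*z + z = 3*z)
y(b) = -78 + 6*b (y(b) = (24*(b - 13))/4 = (24*(-13 + b))/4 = (-312 + 24*b)/4 = -78 + 6*b)
y(1/(-2109 + 2752))/x(2246, 85*U) = (-78 + 6/(-2109 + 2752))/((3*2246)) = (-78 + 6/643)/6738 = (-78 + 6*(1/643))*(1/6738) = (-78 + 6/643)*(1/6738) = -50148/643*1/6738 = -8358/722089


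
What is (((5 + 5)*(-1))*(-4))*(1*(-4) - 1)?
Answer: -200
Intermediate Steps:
(((5 + 5)*(-1))*(-4))*(1*(-4) - 1) = ((10*(-1))*(-4))*(-4 - 1) = -10*(-4)*(-5) = 40*(-5) = -200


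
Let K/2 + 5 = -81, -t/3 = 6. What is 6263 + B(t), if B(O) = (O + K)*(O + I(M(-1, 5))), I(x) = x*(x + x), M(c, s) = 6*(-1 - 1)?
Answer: -45037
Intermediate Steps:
t = -18 (t = -3*6 = -18)
K = -172 (K = -10 + 2*(-81) = -10 - 162 = -172)
M(c, s) = -12 (M(c, s) = 6*(-2) = -12)
I(x) = 2*x² (I(x) = x*(2*x) = 2*x²)
B(O) = (-172 + O)*(288 + O) (B(O) = (O - 172)*(O + 2*(-12)²) = (-172 + O)*(O + 2*144) = (-172 + O)*(O + 288) = (-172 + O)*(288 + O))
6263 + B(t) = 6263 + (-49536 + (-18)² + 116*(-18)) = 6263 + (-49536 + 324 - 2088) = 6263 - 51300 = -45037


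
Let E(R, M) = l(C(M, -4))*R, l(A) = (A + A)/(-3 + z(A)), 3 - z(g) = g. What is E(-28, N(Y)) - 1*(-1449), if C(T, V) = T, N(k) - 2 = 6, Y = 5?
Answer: 1505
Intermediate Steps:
z(g) = 3 - g
N(k) = 8 (N(k) = 2 + 6 = 8)
l(A) = -2 (l(A) = (A + A)/(-3 + (3 - A)) = (2*A)/((-A)) = (2*A)*(-1/A) = -2)
E(R, M) = -2*R
E(-28, N(Y)) - 1*(-1449) = -2*(-28) - 1*(-1449) = 56 + 1449 = 1505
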